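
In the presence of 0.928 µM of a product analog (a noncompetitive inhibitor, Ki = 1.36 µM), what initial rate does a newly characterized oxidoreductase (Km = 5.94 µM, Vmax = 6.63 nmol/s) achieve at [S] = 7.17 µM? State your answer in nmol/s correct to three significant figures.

2.16 nmol/s

α = 1 + [I]/Ki = 1 + 0.928/1.36 = 1.682.
For a noncompetitive inhibitor, Vmax is reduced to Vmax/α while Km is unchanged: Km,app = 5.94 µM, Vmax,app = 3.94 nmol/s.
v = Vmax,app·[S]/(Km,app + [S]) = 3.94 × 7.17/(5.94 + 7.17) = 2.16 nmol/s.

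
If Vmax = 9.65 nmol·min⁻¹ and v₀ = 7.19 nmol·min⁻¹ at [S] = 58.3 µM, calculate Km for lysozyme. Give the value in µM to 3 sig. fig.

From v = Vmax[S]/(Km+[S]), Km = [S](Vmax − v)/v.
Km = 58.3 × (9.65 − 7.19) / 7.19 = 143.4/7.19 = 19.9 µM.

19.9 µM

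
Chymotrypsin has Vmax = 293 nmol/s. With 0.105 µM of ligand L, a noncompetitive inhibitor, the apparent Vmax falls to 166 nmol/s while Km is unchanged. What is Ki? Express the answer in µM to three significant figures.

Noncompetitive: Vmax,app = Vmax/α with α = 1 + [I]/Ki.
α = Vmax/Vmax,app = 293/166 = 1.765.
Since α = 1 + [I]/Ki, [I]/Ki = 1.765 − 1 = 0.7651 and Ki = 0.105/0.7651 = 0.137 µM.

0.137 µM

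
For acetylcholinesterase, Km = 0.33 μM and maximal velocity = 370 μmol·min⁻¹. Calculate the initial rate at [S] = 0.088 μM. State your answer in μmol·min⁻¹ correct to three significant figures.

77.9 μmol·min⁻¹

v = Vmax·[S]/(Km + [S]) = 370 × 0.088 / (0.33 + 0.088)
  = 32.56 / 0.4180 = 77.9 μmol·min⁻¹.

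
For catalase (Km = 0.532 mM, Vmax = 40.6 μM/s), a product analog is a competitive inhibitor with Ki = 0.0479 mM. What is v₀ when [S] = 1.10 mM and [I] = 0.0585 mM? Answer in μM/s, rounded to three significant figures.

19.6 μM/s

With α = 1 + [I]/Ki = 1 + 0.0585/0.0479 = 2.221, the competitive rate law is v = Vmax[S] / (αKm + [S]).
v = 40.6×1.10 / (2.221×0.532 + 1.10) = 44.66/2.282 = 19.6 μM/s.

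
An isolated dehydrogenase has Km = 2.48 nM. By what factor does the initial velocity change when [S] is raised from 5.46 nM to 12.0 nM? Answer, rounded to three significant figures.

Since Vmax cancels, v₂/v₁ = [S]₂(Km+[S]₁) / [S]₁(Km+[S]₂).
= 12.0×(2.48+5.46) / (5.46×(2.48+12.0)) = 95.28/79.06 = 1.21.

1.21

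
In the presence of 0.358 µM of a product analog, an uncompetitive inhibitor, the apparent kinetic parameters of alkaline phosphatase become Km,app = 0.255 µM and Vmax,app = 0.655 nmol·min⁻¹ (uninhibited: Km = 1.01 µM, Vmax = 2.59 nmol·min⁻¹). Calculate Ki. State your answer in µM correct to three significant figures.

Uncompetitive: Vmax,app = Vmax/α (and Km,app = Km/α) with α = 1 + [I]/Ki.
α = Vmax/Vmax,app = 2.59/0.655 = 3.954.
Ki = [I]/(α − 1) = 0.358/2.954 = 0.121 µM.

0.121 µM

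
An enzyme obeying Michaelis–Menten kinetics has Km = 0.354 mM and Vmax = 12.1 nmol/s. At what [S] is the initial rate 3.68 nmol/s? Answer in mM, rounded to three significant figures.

0.155 mM

Rearranging v = Vmax[S]/(Km+[S]) gives [S] = Km·v/(Vmax − v).
[S] = 0.354 × 3.68 / (12.1 − 3.68) = 1.303/8.420 = 0.155 mM.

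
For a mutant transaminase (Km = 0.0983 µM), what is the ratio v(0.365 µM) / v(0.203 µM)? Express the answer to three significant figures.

1.17

Since Vmax cancels, v₂/v₁ = [S]₂(Km+[S]₁) / [S]₁(Km+[S]₂).
= 0.365×(0.0983+0.203) / (0.203×(0.0983+0.365)) = 0.1100/0.09405 = 1.17.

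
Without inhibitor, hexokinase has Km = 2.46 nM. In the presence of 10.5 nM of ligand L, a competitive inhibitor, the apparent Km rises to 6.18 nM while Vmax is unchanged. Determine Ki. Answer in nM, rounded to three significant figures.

Competitive: Km,app = α·Km with α = 1 + [I]/Ki.
α = Km,app/Km = 6.18/2.46 = 2.512.
Ki = [I]/(α − 1) = 10.5/1.512 = 6.94 nM.

6.94 nM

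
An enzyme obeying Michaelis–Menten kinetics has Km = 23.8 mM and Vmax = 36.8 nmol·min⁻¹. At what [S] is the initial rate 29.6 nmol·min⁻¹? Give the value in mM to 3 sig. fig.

The required fractional saturation is v/Vmax = 29.6/36.8 = 0.8043.
Then [S]/(Km+[S]) = 0.8043 ⇒ [S] = 23.8 × 0.8043/(1 − 0.8043) = 97.8 mM.

97.8 mM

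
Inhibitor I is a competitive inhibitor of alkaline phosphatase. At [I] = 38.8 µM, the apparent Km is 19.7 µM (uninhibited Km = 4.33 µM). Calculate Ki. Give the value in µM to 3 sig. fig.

10.9 µM

Competitive: Km,app = α·Km with α = 1 + [I]/Ki.
α = Km,app/Km = 19.7/4.33 = 4.550.
Ki = [I]/(α − 1) = 38.8/3.550 = 10.9 µM.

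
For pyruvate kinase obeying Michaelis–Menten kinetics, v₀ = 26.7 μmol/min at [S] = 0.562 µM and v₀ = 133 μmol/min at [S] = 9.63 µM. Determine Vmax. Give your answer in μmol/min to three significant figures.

177 μmol/min

In reciprocal form, 1/v = (Km/Vmax)·(1/[S]) + 1/Vmax. The two points give (1/[S], 1/v) = (1.779, 0.03745) and (0.1038, 0.007519).
Slope = (0.03745 − 0.007519)/(1.779 − 0.1038) = 0.01787; intercept = 0.03745 − 0.01787×1.779 = 0.005664.
Vmax = 1/intercept = 177 μmol/min; Km = slope × Vmax = 0.01787 × 177 = 3.15 µM.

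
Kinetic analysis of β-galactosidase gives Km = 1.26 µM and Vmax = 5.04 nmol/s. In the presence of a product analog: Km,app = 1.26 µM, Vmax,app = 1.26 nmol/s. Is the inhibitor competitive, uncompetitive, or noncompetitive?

Vmax decreases (5.04 → 1.26 nmol/s) while Km is unchanged — pure noncompetitive inhibition.

noncompetitive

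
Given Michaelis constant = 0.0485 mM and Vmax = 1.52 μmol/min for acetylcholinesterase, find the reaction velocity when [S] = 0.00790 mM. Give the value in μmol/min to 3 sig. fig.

0.213 μmol/min

[S]/(Km+[S]) = 0.00790/0.05640 = 0.1401, the fractional saturation.
v = 0.1401 × Vmax = 0.1401 × 1.52 = 0.213 μmol/min.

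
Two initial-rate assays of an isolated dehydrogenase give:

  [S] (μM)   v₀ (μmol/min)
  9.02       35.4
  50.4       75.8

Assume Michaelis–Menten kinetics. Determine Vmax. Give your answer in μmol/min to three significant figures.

In reciprocal form, 1/v = (Km/Vmax)·(1/[S]) + 1/Vmax. The two points give (1/[S], 1/v) = (0.1109, 0.02825) and (0.01984, 0.01319).
Slope = (0.02825 − 0.01319)/(0.1109 − 0.01984) = 0.1654; intercept = 0.02825 − 0.1654×0.1109 = 0.009911.
Vmax = 1/intercept = 101 μmol/min; Km = slope × Vmax = 0.1654 × 101 = 16.7 μM.

101 μmol/min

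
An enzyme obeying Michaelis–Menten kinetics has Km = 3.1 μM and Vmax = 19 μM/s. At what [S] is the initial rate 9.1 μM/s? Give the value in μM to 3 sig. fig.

2.85 μM

Rearranging v = Vmax[S]/(Km+[S]) gives [S] = Km·v/(Vmax − v).
[S] = 3.1 × 9.1 / (19 − 9.1) = 28.21/9.900 = 2.85 μM.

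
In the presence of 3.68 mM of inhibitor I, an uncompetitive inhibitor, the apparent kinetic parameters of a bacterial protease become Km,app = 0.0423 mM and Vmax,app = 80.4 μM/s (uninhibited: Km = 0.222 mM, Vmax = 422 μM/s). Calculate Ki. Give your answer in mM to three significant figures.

Uncompetitive: Vmax,app = Vmax/α (and Km,app = Km/α) with α = 1 + [I]/Ki.
α = Vmax/Vmax,app = 422/80.4 = 5.249.
Since α = 1 + [I]/Ki, [I]/Ki = 5.249 − 1 = 4.249 and Ki = 3.68/4.249 = 0.866 mM.

0.866 mM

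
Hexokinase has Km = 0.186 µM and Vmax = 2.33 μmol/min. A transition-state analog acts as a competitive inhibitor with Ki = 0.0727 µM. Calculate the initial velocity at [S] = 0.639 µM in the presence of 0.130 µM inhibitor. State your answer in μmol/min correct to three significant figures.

With α = 1 + [I]/Ki = 1 + 0.130/0.0727 = 2.788, the competitive rate law is v = Vmax[S] / (αKm + [S]).
v = 2.33×0.639 / (2.788×0.186 + 0.639) = 1.489/1.158 = 1.29 μmol/min.

1.29 μmol/min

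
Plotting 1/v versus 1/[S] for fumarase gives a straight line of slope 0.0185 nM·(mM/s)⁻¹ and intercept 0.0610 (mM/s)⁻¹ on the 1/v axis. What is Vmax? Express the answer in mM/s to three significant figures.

16.4 mM/s

The y-intercept of a Lineweaver–Burk plot equals 1/Vmax, so Vmax = 1/0.0610 = 16.4 mM/s.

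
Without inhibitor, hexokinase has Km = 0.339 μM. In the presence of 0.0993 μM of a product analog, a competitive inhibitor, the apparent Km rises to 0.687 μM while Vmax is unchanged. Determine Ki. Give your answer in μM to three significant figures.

0.0967 μM

Competitive: Km,app = α·Km with α = 1 + [I]/Ki.
α = Km,app/Km = 0.687/0.339 = 2.027.
Since α = 1 + [I]/Ki, [I]/Ki = 2.027 − 1 = 1.027 and Ki = 0.0993/1.027 = 0.0967 μM.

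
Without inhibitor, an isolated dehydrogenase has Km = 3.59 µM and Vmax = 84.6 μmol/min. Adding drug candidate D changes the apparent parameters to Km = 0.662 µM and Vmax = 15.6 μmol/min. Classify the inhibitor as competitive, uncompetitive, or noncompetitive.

uncompetitive

Both Km and Vmax decrease by the same factor (~5.42-fold) — characteristic of uncompetitive inhibition.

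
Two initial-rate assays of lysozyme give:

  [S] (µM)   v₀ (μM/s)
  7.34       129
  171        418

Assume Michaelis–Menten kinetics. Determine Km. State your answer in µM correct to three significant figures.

In reciprocal form, 1/v = (Km/Vmax)·(1/[S]) + 1/Vmax. The two points give (1/[S], 1/v) = (0.1362, 0.007752) and (0.005848, 0.002392).
Slope = (0.007752 − 0.002392)/(0.1362 − 0.005848) = 0.04110; intercept = 0.007752 − 0.04110×0.1362 = 0.002152.
Vmax = 1/intercept = 465 μM/s; Km = slope × Vmax = 0.04110 × 465 = 19.1 µM.

19.1 µM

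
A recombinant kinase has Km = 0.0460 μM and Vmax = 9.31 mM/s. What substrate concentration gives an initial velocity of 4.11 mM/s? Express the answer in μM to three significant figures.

The required fractional saturation is v/Vmax = 4.11/9.31 = 0.4415.
Then [S]/(Km+[S]) = 0.4415 ⇒ [S] = 0.0460 × 0.4415/(1 − 0.4415) = 0.0364 μM.

0.0364 μM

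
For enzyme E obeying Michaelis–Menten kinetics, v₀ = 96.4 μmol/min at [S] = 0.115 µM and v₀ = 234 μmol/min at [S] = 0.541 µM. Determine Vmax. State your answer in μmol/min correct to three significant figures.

From v = Vmax[S]/(Km+[S]), each point gives Vmax = v(Km+[S])/[S].
Equating: 96.4(Km+0.115)/0.115 = 234(Km+0.541)/0.541.
838.3·Km + 96.4 = 432.5·Km + 234, so (838.3 − 432.5)·Km = 234 − 96.4.
Km = 137.6/405.7 = 0.339 µM; then Vmax = 96.4(0.339+0.115)/0.115 = 381 μmol/min.

381 μmol/min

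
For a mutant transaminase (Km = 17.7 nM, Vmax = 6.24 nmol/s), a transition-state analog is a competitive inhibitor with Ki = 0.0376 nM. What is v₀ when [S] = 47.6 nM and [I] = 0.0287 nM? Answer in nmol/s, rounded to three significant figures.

α = 1 + [I]/Ki = 1 + 0.0287/0.0376 = 1.763.
For a competitive inhibitor, Vmax is unchanged and the apparent Km becomes α·Km: Km,app = 31.2 nM, Vmax,app = 6.24 nmol/s.
v = Vmax,app·[S]/(Km,app + [S]) = 6.24 × 47.6/(31.2 + 47.6) = 3.77 nmol/s.

3.77 nmol/s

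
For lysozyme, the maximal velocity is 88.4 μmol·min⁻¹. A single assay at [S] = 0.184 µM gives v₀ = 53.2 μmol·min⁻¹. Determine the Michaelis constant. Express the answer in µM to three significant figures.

0.122 µM

From v = Vmax[S]/(Km+[S]), Km = [S](Vmax − v)/v.
Km = 0.184 × (88.4 − 53.2) / 53.2 = 6.477/53.2 = 0.122 µM.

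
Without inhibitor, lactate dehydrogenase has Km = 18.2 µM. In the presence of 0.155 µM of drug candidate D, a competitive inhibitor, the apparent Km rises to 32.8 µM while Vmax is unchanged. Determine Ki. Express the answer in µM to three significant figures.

Competitive: Km,app = α·Km with α = 1 + [I]/Ki.
α = Km,app/Km = 32.8/18.2 = 1.802.
Ki = [I]/(α − 1) = 0.155/0.8022 = 0.193 µM.

0.193 µM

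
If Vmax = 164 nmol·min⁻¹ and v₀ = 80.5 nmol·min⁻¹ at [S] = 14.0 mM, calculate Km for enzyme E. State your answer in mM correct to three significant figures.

From v = Vmax[S]/(Km+[S]), Km = [S](Vmax − v)/v.
Km = 14.0 × (164 − 80.5) / 80.5 = 1169/80.5 = 14.5 mM.

14.5 mM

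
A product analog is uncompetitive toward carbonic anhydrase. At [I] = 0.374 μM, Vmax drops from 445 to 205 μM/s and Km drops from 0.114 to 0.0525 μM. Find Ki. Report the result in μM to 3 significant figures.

Uncompetitive: Vmax,app = Vmax/α (and Km,app = Km/α) with α = 1 + [I]/Ki.
α = Vmax/Vmax,app = 445/205 = 2.171.
Ki = [I]/(α − 1) = 0.374/1.171 = 0.319 μM.

0.319 μM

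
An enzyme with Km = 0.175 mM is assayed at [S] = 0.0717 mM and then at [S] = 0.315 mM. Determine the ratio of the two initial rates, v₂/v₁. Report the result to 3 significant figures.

2.21

Since Vmax cancels, v₂/v₁ = [S]₂(Km+[S]₁) / [S]₁(Km+[S]₂).
= 0.315×(0.175+0.0717) / (0.0717×(0.175+0.315)) = 0.07771/0.03513 = 2.21.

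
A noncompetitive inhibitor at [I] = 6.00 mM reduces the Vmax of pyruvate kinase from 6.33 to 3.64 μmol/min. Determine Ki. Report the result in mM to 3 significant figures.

Noncompetitive: Vmax,app = Vmax/α with α = 1 + [I]/Ki.
α = Vmax/Vmax,app = 6.33/3.64 = 1.739.
Since α = 1 + [I]/Ki, [I]/Ki = 1.739 − 1 = 0.7390 and Ki = 6.00/0.7390 = 8.12 mM.

8.12 mM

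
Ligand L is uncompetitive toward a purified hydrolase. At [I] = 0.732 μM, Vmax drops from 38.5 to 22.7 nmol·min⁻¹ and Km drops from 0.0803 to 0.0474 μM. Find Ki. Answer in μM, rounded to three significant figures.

Uncompetitive: Vmax,app = Vmax/α (and Km,app = Km/α) with α = 1 + [I]/Ki.
α = Vmax/Vmax,app = 38.5/22.7 = 1.696.
Since α = 1 + [I]/Ki, [I]/Ki = 1.696 − 1 = 0.6960 and Ki = 0.732/0.6960 = 1.05 μM.

1.05 μM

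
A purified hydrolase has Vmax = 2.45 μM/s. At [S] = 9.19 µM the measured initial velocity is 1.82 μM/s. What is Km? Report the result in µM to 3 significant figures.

3.18 µM

v/Vmax = 1.82/2.45 = 0.7429 = [S]/(Km+[S]).
So Km + [S] = [S]/0.7429 = 12.37 µM, giving Km = 12.37 − 9.19 = 3.18 µM.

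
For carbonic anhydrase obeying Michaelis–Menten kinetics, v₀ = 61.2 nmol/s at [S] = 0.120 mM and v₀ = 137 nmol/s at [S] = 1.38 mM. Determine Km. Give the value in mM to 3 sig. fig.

0.185 mM

From v = Vmax[S]/(Km+[S]), each point gives Vmax = v(Km+[S])/[S].
Equating: 61.2(Km+0.120)/0.120 = 137(Km+1.38)/1.38.
510.0·Km + 61.2 = 99.28·Km + 137, so (510.0 − 99.28)·Km = 137 − 61.2.
Km = 75.80/410.7 = 0.185 mM; then Vmax = 61.2(0.185+0.120)/0.120 = 155 nmol/s.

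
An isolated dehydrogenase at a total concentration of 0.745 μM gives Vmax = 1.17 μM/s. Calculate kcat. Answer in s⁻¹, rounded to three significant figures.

1.57 s⁻¹

kcat = Vmax/[E]total = 1.17 μM/s / 0.745 μM = 1.57 s⁻¹.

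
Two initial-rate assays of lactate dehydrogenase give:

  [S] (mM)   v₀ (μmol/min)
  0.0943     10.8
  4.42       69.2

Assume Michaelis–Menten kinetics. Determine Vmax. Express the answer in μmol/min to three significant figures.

In reciprocal form, 1/v = (Km/Vmax)·(1/[S]) + 1/Vmax. The two points give (1/[S], 1/v) = (10.60, 0.09259) and (0.2262, 0.01445).
Slope = (0.09259 − 0.01445)/(10.60 − 0.2262) = 0.007529; intercept = 0.09259 − 0.007529×10.60 = 0.01275.
Vmax = 1/intercept = 78.4 μmol/min; Km = slope × Vmax = 0.007529 × 78.4 = 0.591 mM.

78.4 μmol/min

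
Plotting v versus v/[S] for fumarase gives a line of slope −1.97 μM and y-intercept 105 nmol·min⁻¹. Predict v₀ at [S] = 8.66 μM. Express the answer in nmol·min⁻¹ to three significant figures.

In the Eadie–Hofstee form v = Vmax − Km·(v/[S]), the slope is −Km and the intercept is Vmax, so Km = 1.97 μM and Vmax = 105 nmol·min⁻¹.
v = 105 × 8.66/(1.97 + 8.66) = 85.5 nmol·min⁻¹.

85.5 nmol·min⁻¹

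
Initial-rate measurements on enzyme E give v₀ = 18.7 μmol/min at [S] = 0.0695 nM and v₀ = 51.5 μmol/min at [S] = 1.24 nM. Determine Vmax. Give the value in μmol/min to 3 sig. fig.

In reciprocal form, 1/v = (Km/Vmax)·(1/[S]) + 1/Vmax. The two points give (1/[S], 1/v) = (14.39, 0.05348) and (0.8065, 0.01942).
Slope = (0.05348 − 0.01942)/(14.39 − 0.8065) = 0.002508; intercept = 0.05348 − 0.002508×14.39 = 0.01740.
Vmax = 1/intercept = 57.5 μmol/min; Km = slope × Vmax = 0.002508 × 57.5 = 0.144 nM.

57.5 μmol/min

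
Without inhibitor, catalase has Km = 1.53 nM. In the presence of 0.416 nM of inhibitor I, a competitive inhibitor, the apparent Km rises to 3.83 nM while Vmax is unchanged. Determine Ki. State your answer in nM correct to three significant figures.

0.277 nM

Competitive: Km,app = α·Km with α = 1 + [I]/Ki.
α = Km,app/Km = 3.83/1.53 = 2.503.
Since α = 1 + [I]/Ki, [I]/Ki = 2.503 − 1 = 1.503 and Ki = 0.416/1.503 = 0.277 nM.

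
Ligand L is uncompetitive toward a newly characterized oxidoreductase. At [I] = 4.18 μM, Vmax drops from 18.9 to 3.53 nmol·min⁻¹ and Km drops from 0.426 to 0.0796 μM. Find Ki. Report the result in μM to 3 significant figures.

0.960 μM

Uncompetitive: Vmax,app = Vmax/α (and Km,app = Km/α) with α = 1 + [I]/Ki.
α = Vmax/Vmax,app = 18.9/3.53 = 5.354.
Since α = 1 + [I]/Ki, [I]/Ki = 5.354 − 1 = 4.354 and Ki = 4.18/4.354 = 0.960 μM.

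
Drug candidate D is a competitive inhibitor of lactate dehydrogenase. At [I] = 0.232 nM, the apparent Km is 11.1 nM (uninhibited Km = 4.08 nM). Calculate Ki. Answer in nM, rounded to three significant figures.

0.135 nM

Competitive: Km,app = α·Km with α = 1 + [I]/Ki.
α = Km,app/Km = 11.1/4.08 = 2.721.
Since α = 1 + [I]/Ki, [I]/Ki = 2.721 − 1 = 1.721 and Ki = 0.232/1.721 = 0.135 nM.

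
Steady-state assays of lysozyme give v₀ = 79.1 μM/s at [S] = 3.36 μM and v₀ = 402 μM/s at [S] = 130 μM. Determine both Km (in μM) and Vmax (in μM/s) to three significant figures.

From v = Vmax[S]/(Km+[S]), each point gives Vmax = v(Km+[S])/[S].
Equating: 79.1(Km+3.36)/3.36 = 402(Km+130)/130.
23.54·Km + 79.1 = 3.092·Km + 402, so (23.54 − 3.092)·Km = 402 − 79.1.
Km = 322.9/20.45 = 15.8 μM; then Vmax = 79.1(15.8+3.36)/3.36 = 451 μM/s.

Km = 15.8 μM; Vmax = 451 μM/s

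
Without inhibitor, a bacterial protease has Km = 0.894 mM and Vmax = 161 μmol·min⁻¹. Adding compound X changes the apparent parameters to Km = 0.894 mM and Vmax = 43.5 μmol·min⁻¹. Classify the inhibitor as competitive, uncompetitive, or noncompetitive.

noncompetitive

Vmax decreases (161 → 43.5 μmol·min⁻¹) while Km is unchanged — pure noncompetitive inhibition.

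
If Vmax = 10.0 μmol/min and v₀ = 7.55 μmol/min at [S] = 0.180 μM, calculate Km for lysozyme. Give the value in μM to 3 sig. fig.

From v = Vmax[S]/(Km+[S]), Km = [S](Vmax − v)/v.
Km = 0.180 × (10.0 − 7.55) / 7.55 = 0.4410/7.55 = 0.0584 μM.

0.0584 μM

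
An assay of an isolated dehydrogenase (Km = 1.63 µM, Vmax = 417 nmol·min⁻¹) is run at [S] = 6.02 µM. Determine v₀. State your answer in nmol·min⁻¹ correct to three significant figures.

328 nmol·min⁻¹

[S]/(Km+[S]) = 6.02/7.650 = 0.7869, the fractional saturation.
v = 0.7869 × Vmax = 0.7869 × 417 = 328 nmol·min⁻¹.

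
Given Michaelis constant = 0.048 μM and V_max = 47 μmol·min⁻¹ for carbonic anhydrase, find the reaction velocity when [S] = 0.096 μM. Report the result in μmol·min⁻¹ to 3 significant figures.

31.3 μmol·min⁻¹

[S]/(Km+[S]) = 0.096/0.1440 = 0.6667, the fractional saturation.
v = 0.6667 × Vmax = 0.6667 × 47 = 31.3 μmol·min⁻¹.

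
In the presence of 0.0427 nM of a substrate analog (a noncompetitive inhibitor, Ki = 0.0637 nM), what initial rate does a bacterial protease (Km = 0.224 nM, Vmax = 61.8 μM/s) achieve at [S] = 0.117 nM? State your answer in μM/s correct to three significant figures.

α = 1 + [I]/Ki = 1 + 0.0427/0.0637 = 1.670.
For a noncompetitive inhibitor, Vmax is reduced to Vmax/α while Km is unchanged: Km,app = 0.224 nM, Vmax,app = 37.0 μM/s.
v = Vmax,app·[S]/(Km,app + [S]) = 37.0 × 0.117/(0.224 + 0.117) = 12.7 μM/s.

12.7 μM/s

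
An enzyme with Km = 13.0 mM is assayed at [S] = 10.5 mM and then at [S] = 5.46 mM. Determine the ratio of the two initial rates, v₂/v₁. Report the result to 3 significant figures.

0.662

Since Vmax cancels, v₂/v₁ = [S]₂(Km+[S]₁) / [S]₁(Km+[S]₂).
= 5.46×(13.0+10.5) / (10.5×(13.0+5.46)) = 128.3/193.8 = 0.662.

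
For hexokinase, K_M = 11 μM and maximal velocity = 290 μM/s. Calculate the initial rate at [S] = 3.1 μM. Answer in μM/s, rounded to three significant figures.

[S]/(Km+[S]) = 3.1/14.10 = 0.2199, the fractional saturation.
v = 0.2199 × Vmax = 0.2199 × 290 = 63.8 μM/s.

63.8 μM/s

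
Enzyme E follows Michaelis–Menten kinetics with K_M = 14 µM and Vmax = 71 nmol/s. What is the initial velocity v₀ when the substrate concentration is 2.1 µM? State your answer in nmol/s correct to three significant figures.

9.26 nmol/s

[S]/(Km+[S]) = 2.1/16.10 = 0.1304, the fractional saturation.
v = 0.1304 × Vmax = 0.1304 × 71 = 9.26 nmol/s.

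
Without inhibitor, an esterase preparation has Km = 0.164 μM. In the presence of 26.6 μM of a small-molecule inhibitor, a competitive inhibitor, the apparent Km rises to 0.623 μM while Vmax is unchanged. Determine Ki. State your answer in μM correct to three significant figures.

Competitive: Km,app = α·Km with α = 1 + [I]/Ki.
α = Km,app/Km = 0.623/0.164 = 3.799.
Since α = 1 + [I]/Ki, [I]/Ki = 3.799 − 1 = 2.799 and Ki = 26.6/2.799 = 9.50 μM.

9.50 μM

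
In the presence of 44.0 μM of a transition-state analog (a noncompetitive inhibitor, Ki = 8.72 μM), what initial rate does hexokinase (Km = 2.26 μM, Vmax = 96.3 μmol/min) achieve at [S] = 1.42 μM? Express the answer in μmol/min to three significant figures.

6.15 μmol/min

α = 1 + [I]/Ki = 1 + 44.0/8.72 = 6.046.
For a noncompetitive inhibitor, Vmax is reduced to Vmax/α while Km is unchanged: Km,app = 2.26 μM, Vmax,app = 15.9 μmol/min.
v = Vmax,app·[S]/(Km,app + [S]) = 15.9 × 1.42/(2.26 + 1.42) = 6.15 μmol/min.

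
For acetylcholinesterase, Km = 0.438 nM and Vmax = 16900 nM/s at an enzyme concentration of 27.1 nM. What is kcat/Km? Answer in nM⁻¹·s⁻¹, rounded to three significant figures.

kcat = Vmax/[E]total = 16900/27.1 = 624 s⁻¹.
kcat/Km = 624/0.438 = 1420 nM⁻¹·s⁻¹.

1420 nM⁻¹·s⁻¹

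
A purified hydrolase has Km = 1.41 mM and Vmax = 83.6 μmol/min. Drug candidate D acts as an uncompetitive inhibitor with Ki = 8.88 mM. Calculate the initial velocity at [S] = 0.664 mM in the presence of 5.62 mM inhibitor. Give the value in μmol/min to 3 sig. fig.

22.3 μmol/min

With α = 1 + [I]/Ki = 1 + 5.62/8.88 = 1.633, the uncompetitive rate law is v = (Vmax/α)·[S] / (Km/α + [S]).
v = (83.6/1.633)×0.664 / (1.41/1.633 + 0.664) = 34.00/1.528 = 22.3 μmol/min.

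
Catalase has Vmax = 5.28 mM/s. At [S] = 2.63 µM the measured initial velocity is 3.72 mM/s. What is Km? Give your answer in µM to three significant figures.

v/Vmax = 3.72/5.28 = 0.7045 = [S]/(Km+[S]).
So Km + [S] = [S]/0.7045 = 3.733 µM, giving Km = 3.733 − 2.63 = 1.10 µM.

1.10 µM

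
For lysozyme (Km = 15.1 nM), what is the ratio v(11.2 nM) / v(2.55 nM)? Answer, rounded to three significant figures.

Since Vmax cancels, v₂/v₁ = [S]₂(Km+[S]₁) / [S]₁(Km+[S]₂).
= 11.2×(15.1+2.55) / (2.55×(15.1+11.2)) = 197.7/67.06 = 2.95.

2.95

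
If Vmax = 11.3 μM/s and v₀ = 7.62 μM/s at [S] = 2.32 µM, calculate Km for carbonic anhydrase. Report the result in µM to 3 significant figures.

v/Vmax = 7.62/11.3 = 0.6743 = [S]/(Km+[S]).
So Km + [S] = [S]/0.6743 = 3.440 µM, giving Km = 3.440 − 2.32 = 1.12 µM.

1.12 µM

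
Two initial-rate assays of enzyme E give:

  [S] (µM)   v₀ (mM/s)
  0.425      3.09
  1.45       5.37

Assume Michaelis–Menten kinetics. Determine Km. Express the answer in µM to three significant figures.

From v = Vmax[S]/(Km+[S]), each point gives Vmax = v(Km+[S])/[S].
Equating: 3.09(Km+0.425)/0.425 = 5.37(Km+1.45)/1.45.
7.271·Km + 3.09 = 3.703·Km + 5.37, so (7.271 − 3.703)·Km = 5.37 − 3.09.
Km = 2.280/3.567 = 0.639 µM; then Vmax = 3.09(0.639+0.425)/0.425 = 7.74 mM/s.

0.639 µM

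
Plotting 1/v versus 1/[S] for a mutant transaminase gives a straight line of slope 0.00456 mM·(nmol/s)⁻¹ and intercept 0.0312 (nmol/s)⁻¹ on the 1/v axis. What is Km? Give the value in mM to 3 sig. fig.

0.146 mM

y-intercept = 1/Vmax ⇒ Vmax = 32.1 nmol/s; slope = Km/Vmax ⇒ Km = slope × Vmax.
Km = 0.00456 × 32.1 = 0.146 mM.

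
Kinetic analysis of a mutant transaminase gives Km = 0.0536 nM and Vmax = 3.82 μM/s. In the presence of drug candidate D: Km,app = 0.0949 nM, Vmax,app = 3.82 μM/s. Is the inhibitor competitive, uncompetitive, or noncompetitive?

Km increases (0.0536 → 0.0949 nM) while Vmax is unchanged — the hallmark of competitive inhibition.

competitive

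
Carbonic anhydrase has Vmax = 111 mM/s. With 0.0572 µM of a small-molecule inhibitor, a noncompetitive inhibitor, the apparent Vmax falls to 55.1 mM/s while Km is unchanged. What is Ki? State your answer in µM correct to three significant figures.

Noncompetitive: Vmax,app = Vmax/α with α = 1 + [I]/Ki.
α = Vmax/Vmax,app = 111/55.1 = 2.015.
Since α = 1 + [I]/Ki, [I]/Ki = 2.015 − 1 = 1.015 and Ki = 0.0572/1.015 = 0.0564 µM.

0.0564 µM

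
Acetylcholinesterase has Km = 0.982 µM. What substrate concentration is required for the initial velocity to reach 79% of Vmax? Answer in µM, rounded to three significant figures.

v/Vmax = [S]/(Km+[S]) = 0.79, so [S] = Km·0.79/(1 − 0.79) = 0.982 × 3.762.
[S] = 3.69 µM.

3.69 µM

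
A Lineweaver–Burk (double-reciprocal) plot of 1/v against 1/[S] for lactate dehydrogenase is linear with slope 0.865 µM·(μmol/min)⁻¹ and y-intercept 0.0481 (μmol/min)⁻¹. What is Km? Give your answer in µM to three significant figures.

y-intercept = 1/Vmax ⇒ Vmax = 20.8 μmol/min; slope = Km/Vmax ⇒ Km = slope × Vmax.
Km = 0.865 × 20.8 = 18.0 µM.

18.0 µM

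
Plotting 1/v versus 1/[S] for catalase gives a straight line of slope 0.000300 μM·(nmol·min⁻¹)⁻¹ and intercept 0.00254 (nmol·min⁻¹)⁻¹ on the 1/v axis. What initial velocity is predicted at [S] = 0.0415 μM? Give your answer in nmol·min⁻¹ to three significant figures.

The y-intercept is 1/Vmax, so Vmax = 1/0.00254 = 394 nmol·min⁻¹.
The slope is Km/Vmax, so Km = 0.000300 × 394 = 0.118 μM.
Then v = 394 × 0.0415/(0.118 + 0.0415) = 102 nmol·min⁻¹.

102 nmol·min⁻¹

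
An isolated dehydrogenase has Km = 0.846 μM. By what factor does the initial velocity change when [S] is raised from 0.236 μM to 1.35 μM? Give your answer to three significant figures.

2.82

The fractional saturations are [S]/(Km+[S]) = 0.236/1.082 = 0.2181 and 1.35/2.196 = 0.6148.
v₂/v₁ is just their ratio: 0.6148/0.2181 = 2.82.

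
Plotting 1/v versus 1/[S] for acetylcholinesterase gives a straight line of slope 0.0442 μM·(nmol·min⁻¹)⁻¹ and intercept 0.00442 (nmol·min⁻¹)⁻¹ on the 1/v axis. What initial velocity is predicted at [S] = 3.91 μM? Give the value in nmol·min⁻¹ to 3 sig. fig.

The y-intercept is 1/Vmax, so Vmax = 1/0.00442 = 226 nmol·min⁻¹.
The slope is Km/Vmax, so Km = 0.0442 × 226 = 10.0 μM.
Then v = 226 × 3.91/(10.0 + 3.91) = 63.6 nmol·min⁻¹.

63.6 nmol·min⁻¹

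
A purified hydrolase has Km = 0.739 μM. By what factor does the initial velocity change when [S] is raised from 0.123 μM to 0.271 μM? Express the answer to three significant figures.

The fractional saturations are [S]/(Km+[S]) = 0.123/0.8620 = 0.1427 and 0.271/1.010 = 0.2683.
v₂/v₁ is just their ratio: 0.2683/0.1427 = 1.88.

1.88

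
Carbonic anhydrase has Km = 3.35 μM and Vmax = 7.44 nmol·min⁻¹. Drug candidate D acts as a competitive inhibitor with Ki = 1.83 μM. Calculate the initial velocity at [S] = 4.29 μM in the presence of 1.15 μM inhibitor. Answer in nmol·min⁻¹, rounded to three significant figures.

3.28 nmol·min⁻¹

With α = 1 + [I]/Ki = 1 + 1.15/1.83 = 1.628, the competitive rate law is v = Vmax[S] / (αKm + [S]).
v = 7.44×4.29 / (1.628×3.35 + 4.29) = 31.92/9.745 = 3.28 nmol·min⁻¹.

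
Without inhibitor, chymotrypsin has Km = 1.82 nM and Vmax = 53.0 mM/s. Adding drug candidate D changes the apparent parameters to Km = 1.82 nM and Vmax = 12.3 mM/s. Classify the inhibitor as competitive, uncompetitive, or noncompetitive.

Vmax decreases (53.0 → 12.3 mM/s) while Km is unchanged — pure noncompetitive inhibition.

noncompetitive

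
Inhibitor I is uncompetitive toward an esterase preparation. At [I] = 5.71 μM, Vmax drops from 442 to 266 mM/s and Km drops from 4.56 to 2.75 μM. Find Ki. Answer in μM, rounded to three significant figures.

8.63 μM

Uncompetitive: Vmax,app = Vmax/α (and Km,app = Km/α) with α = 1 + [I]/Ki.
α = Vmax/Vmax,app = 442/266 = 1.662.
Since α = 1 + [I]/Ki, [I]/Ki = 1.662 − 1 = 0.6617 and Ki = 5.71/0.6617 = 8.63 μM.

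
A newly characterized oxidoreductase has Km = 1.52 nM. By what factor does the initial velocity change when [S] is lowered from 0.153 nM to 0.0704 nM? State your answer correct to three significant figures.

0.484

The fractional saturations are [S]/(Km+[S]) = 0.153/1.673 = 0.09145 and 0.0704/1.590 = 0.04427.
v₂/v₁ is just their ratio: 0.04427/0.09145 = 0.484.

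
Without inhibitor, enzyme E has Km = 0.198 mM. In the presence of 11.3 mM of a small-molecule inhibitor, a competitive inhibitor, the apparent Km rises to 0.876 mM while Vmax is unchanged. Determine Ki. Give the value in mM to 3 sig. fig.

Competitive: Km,app = α·Km with α = 1 + [I]/Ki.
α = Km,app/Km = 0.876/0.198 = 4.424.
Ki = [I]/(α − 1) = 11.3/3.424 = 3.30 mM.

3.30 mM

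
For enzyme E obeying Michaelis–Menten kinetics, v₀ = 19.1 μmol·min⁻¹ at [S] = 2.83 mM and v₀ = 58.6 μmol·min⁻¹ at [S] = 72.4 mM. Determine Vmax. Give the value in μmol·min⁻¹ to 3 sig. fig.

64.0 μmol·min⁻¹

From v = Vmax[S]/(Km+[S]), each point gives Vmax = v(Km+[S])/[S].
Equating: 19.1(Km+2.83)/2.83 = 58.6(Km+72.4)/72.4.
6.749·Km + 19.1 = 0.8094·Km + 58.6, so (6.749 − 0.8094)·Km = 58.6 − 19.1.
Km = 39.50/5.940 = 6.65 mM; then Vmax = 19.1(6.65+2.83)/2.83 = 64.0 μmol·min⁻¹.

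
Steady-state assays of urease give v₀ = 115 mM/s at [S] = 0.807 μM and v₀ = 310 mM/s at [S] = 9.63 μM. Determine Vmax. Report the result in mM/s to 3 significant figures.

367 mM/s

From v = Vmax[S]/(Km+[S]), each point gives Vmax = v(Km+[S])/[S].
Equating: 115(Km+0.807)/0.807 = 310(Km+9.63)/9.63.
142.5·Km + 115 = 32.19·Km + 310, so (142.5 − 32.19)·Km = 310 − 115.
Km = 195.0/110.3 = 1.77 μM; then Vmax = 115(1.77+0.807)/0.807 = 367 mM/s.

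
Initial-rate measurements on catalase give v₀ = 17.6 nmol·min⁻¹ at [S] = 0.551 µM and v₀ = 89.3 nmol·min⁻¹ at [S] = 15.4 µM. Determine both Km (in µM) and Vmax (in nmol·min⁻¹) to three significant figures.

From v = Vmax[S]/(Km+[S]), each point gives Vmax = v(Km+[S])/[S].
Equating: 17.6(Km+0.551)/0.551 = 89.3(Km+15.4)/15.4.
31.94·Km + 17.6 = 5.799·Km + 89.3, so (31.94 − 5.799)·Km = 89.3 − 17.6.
Km = 71.70/26.14 = 2.74 µM; then Vmax = 17.6(2.74+0.551)/0.551 = 105 nmol·min⁻¹.

Km = 2.74 µM; Vmax = 105 nmol·min⁻¹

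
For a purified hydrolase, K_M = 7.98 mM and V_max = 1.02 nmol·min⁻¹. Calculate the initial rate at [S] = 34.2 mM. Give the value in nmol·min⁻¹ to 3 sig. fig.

0.827 nmol·min⁻¹

[S]/(Km+[S]) = 34.2/42.18 = 0.8108, the fractional saturation.
v = 0.8108 × Vmax = 0.8108 × 1.02 = 0.827 nmol·min⁻¹.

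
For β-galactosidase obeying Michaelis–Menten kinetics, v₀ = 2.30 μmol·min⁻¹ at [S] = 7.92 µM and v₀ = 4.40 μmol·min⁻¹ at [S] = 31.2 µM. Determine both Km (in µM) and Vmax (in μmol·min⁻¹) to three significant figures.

Km = 14.1 µM; Vmax = 6.38 μmol·min⁻¹

From v = Vmax[S]/(Km+[S]), each point gives Vmax = v(Km+[S])/[S].
Equating: 2.30(Km+7.92)/7.92 = 4.40(Km+31.2)/31.2.
0.2904·Km + 2.30 = 0.1410·Km + 4.40, so (0.2904 − 0.1410)·Km = 4.40 − 2.30.
Km = 2.100/0.1494 = 14.1 µM; then Vmax = 2.30(14.1+7.92)/7.92 = 6.38 μmol·min⁻¹.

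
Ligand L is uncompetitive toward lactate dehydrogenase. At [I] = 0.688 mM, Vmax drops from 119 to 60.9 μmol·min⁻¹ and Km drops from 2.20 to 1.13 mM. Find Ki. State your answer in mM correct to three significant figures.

0.721 mM

Uncompetitive: Vmax,app = Vmax/α (and Km,app = Km/α) with α = 1 + [I]/Ki.
α = Vmax/Vmax,app = 119/60.9 = 1.954.
Since α = 1 + [I]/Ki, [I]/Ki = 1.954 − 1 = 0.9540 and Ki = 0.688/0.9540 = 0.721 mM.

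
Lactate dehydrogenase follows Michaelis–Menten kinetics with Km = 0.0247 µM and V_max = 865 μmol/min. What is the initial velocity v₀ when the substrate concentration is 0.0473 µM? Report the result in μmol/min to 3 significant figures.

v = Vmax·[S]/(Km + [S]) = 865 × 0.0473 / (0.0247 + 0.0473)
  = 40.91 / 0.07200 = 568 μmol/min.

568 μmol/min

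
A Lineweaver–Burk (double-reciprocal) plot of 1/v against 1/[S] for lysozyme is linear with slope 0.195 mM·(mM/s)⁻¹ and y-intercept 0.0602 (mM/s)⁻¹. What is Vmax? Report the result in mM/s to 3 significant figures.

16.6 mM/s

The y-intercept of a Lineweaver–Burk plot equals 1/Vmax, so Vmax = 1/0.0602 = 16.6 mM/s.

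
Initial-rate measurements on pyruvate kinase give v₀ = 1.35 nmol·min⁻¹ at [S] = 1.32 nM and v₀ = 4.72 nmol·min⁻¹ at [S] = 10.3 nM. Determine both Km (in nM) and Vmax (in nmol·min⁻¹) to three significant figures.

Km = 5.97 nM; Vmax = 7.46 nmol·min⁻¹

From v = Vmax[S]/(Km+[S]), each point gives Vmax = v(Km+[S])/[S].
Equating: 1.35(Km+1.32)/1.32 = 4.72(Km+10.3)/10.3.
1.023·Km + 1.35 = 0.4583·Km + 4.72, so (1.023 − 0.4583)·Km = 4.72 − 1.35.
Km = 3.370/0.5645 = 5.97 nM; then Vmax = 1.35(5.97+1.32)/1.32 = 7.46 nmol·min⁻¹.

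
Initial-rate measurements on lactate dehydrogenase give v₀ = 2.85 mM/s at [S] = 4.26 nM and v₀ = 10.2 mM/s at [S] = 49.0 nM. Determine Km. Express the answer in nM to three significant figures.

In reciprocal form, 1/v = (Km/Vmax)·(1/[S]) + 1/Vmax. The two points give (1/[S], 1/v) = (0.2347, 0.3509) and (0.02041, 0.09804).
Slope = (0.3509 − 0.09804)/(0.2347 − 0.02041) = 1.180; intercept = 0.3509 − 1.180×0.2347 = 0.07396.
Vmax = 1/intercept = 13.5 mM/s; Km = slope × Vmax = 1.180 × 13.5 = 15.9 nM.

15.9 nM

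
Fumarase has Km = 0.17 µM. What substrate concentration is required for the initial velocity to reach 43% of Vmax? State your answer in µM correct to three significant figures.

0.128 µM

v/Vmax = [S]/(Km+[S]) = 0.43, so [S] = Km·0.43/(1 − 0.43) = 0.17 × 0.7544.
[S] = 0.128 µM.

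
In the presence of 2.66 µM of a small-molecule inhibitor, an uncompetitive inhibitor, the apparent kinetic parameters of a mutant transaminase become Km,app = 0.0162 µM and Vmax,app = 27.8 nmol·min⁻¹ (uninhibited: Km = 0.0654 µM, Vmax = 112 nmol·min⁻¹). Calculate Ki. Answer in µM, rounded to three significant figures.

Uncompetitive: Vmax,app = Vmax/α (and Km,app = Km/α) with α = 1 + [I]/Ki.
α = Vmax/Vmax,app = 112/27.8 = 4.029.
Ki = [I]/(α − 1) = 2.66/3.029 = 0.878 µM.

0.878 µM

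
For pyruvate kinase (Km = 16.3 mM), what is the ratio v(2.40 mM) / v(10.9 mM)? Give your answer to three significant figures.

0.320

The fractional saturations are [S]/(Km+[S]) = 10.9/27.20 = 0.4007 and 2.40/18.70 = 0.1283.
v₂/v₁ is just their ratio: 0.1283/0.4007 = 0.320.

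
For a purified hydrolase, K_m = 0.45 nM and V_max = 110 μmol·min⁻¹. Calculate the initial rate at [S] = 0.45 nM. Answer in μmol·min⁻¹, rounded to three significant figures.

v = Vmax·[S]/(Km + [S]) = 110 × 0.45 / (0.45 + 0.45)
  = 49.50 / 0.9000 = 55.0 μmol·min⁻¹.

55.0 μmol·min⁻¹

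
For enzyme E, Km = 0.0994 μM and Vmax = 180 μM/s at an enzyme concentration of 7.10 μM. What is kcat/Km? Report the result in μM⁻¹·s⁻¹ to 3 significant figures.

255 μM⁻¹·s⁻¹

kcat = Vmax/[E]total = 180/7.10 = 25.4 s⁻¹.
kcat/Km = 25.4/0.0994 = 255 μM⁻¹·s⁻¹.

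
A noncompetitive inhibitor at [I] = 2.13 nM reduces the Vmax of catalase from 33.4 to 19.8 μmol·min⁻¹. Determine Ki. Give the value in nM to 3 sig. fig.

Noncompetitive: Vmax,app = Vmax/α with α = 1 + [I]/Ki.
α = Vmax/Vmax,app = 33.4/19.8 = 1.687.
Since α = 1 + [I]/Ki, [I]/Ki = 1.687 − 1 = 0.6869 and Ki = 2.13/0.6869 = 3.10 nM.

3.10 nM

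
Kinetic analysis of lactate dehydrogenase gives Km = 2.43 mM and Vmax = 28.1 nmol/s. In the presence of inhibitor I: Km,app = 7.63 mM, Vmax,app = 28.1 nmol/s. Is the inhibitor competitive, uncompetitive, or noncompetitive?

Km increases (2.43 → 7.63 mM) while Vmax is unchanged — the hallmark of competitive inhibition.

competitive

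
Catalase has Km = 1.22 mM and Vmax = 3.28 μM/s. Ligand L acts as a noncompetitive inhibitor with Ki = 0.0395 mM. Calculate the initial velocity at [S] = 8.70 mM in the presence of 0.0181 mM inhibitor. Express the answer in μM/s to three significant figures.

1.97 μM/s

With α = 1 + [I]/Ki = 1 + 0.0181/0.0395 = 1.458, the noncompetitive rate law is v = (Vmax/α)·[S] / (Km + [S]).
v = (3.28/1.458)×8.70 / (1.22 + 8.70) = 19.57/9.920 = 1.97 μM/s.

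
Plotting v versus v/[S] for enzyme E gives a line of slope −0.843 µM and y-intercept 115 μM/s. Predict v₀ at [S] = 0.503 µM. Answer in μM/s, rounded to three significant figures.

In the Eadie–Hofstee form v = Vmax − Km·(v/[S]), the slope is −Km and the intercept is Vmax, so Km = 0.843 µM and Vmax = 115 μM/s.
v = 115 × 0.503/(0.843 + 0.503) = 43.0 μM/s.

43.0 μM/s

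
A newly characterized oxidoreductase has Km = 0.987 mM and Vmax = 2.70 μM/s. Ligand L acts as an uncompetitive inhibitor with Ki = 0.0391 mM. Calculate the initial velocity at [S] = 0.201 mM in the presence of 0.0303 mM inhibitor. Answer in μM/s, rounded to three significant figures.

0.404 μM/s

With α = 1 + [I]/Ki = 1 + 0.0303/0.0391 = 1.775, the uncompetitive rate law is v = (Vmax/α)·[S] / (Km/α + [S]).
v = (2.70/1.775)×0.201 / (0.987/1.775 + 0.201) = 0.3058/0.7571 = 0.404 μM/s.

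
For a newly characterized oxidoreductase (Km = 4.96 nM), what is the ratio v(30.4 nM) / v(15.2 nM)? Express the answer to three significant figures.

Since Vmax cancels, v₂/v₁ = [S]₂(Km+[S]₁) / [S]₁(Km+[S]₂).
= 30.4×(4.96+15.2) / (15.2×(4.96+30.4)) = 612.9/537.5 = 1.14.

1.14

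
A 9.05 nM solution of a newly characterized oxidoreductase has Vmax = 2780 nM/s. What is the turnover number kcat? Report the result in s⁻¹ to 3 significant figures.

kcat = Vmax/[E]total = 2780 nM/s / 9.05 nM = 307 s⁻¹.

307 s⁻¹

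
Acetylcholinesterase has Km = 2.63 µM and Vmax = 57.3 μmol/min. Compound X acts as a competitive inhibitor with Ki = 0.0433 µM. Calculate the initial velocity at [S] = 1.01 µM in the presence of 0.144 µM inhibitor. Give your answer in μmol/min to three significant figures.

α = 1 + [I]/Ki = 1 + 0.144/0.0433 = 4.326.
For a competitive inhibitor, Vmax is unchanged and the apparent Km becomes α·Km: Km,app = 11.4 µM, Vmax,app = 57.3 μmol/min.
v = Vmax,app·[S]/(Km,app + [S]) = 57.3 × 1.01/(11.4 + 1.01) = 4.67 μmol/min.

4.67 μmol/min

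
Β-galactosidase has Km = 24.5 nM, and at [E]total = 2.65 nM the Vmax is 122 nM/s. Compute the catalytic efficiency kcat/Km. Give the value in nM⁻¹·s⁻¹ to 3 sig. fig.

1.88 nM⁻¹·s⁻¹

kcat = Vmax/[E]total = 122/2.65 = 46.0 s⁻¹.
kcat/Km = 46.0/24.5 = 1.88 nM⁻¹·s⁻¹.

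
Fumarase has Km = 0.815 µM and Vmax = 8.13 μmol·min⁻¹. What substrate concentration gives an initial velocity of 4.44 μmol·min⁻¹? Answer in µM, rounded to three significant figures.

The required fractional saturation is v/Vmax = 4.44/8.13 = 0.5461.
Then [S]/(Km+[S]) = 0.5461 ⇒ [S] = 0.815 × 0.5461/(1 − 0.5461) = 0.981 µM.

0.981 µM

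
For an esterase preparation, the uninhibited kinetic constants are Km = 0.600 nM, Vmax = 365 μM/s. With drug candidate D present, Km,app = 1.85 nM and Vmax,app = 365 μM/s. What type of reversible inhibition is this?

Km increases (0.600 → 1.85 nM) while Vmax is unchanged — the hallmark of competitive inhibition.

competitive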